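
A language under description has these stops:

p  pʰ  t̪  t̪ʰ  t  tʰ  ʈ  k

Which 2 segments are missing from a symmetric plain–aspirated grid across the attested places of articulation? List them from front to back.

/ʈʰ/, /kʰ/

bilabial: plain /p/, aspirated /pʰ/.
dental: plain /t̪/, aspirated /t̪ʰ/.
alveolar: plain /t/, aspirated /tʰ/.
retroflex: plain /ʈ/, aspirated —.
velar: plain /k/, aspirated —.
Gaps, from front to back: retroflex lacks aspirated (/ʈʰ/); velar lacks aspirated (/kʰ/).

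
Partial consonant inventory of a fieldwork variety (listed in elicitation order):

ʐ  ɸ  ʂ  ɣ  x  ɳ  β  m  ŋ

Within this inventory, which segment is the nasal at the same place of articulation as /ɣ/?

/ɣ/ is a voiced velar fricative.
The nasal at the same place is a velar nasal — in this inventory, /ŋ/.

/ŋ/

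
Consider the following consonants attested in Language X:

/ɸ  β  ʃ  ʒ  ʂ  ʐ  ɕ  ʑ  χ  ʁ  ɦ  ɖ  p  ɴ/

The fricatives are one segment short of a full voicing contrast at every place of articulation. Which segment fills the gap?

/h/

bilabial: voiceless /ɸ/, voiced /β/.
postalveolar: voiceless /ʃ/, voiced /ʒ/.
retroflex: voiceless /ʂ/, voiced /ʐ/.
alveolo-palatal: voiceless /ɕ/, voiced /ʑ/.
uvular: voiceless /χ/, voiced /ʁ/.
glottal: voiceless —, voiced /ɦ/.
The glottal row has no voiceless member, so the gap is the voiceless glottal fricative /h/.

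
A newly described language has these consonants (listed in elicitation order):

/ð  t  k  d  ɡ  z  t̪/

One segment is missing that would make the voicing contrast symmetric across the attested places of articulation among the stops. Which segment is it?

Voiceless: /t̪/ (dental), /t/ (alveolar), /k/ (velar).
Voiced: /d/ (alveolar), /ɡ/ (velar).
The dental row has no voiced member, so the gap is the voiced dental stop /d̪/.

/d̪/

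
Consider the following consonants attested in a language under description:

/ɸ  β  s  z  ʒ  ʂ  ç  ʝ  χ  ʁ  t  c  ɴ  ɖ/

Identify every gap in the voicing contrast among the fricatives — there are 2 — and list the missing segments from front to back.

/ʃ/, /ʐ/

place of articulation  voiceless  voiced  
bilabial          ɸ         β       
alveolar          s         z       
postalveolar      —         ʒ       
retroflex         ʂ         —       
palatal           ç         ʝ       
uvular            χ         ʁ       
Gaps, from front to back: postalveolar lacks voiceless (/ʃ/); retroflex lacks voiced (/ʐ/).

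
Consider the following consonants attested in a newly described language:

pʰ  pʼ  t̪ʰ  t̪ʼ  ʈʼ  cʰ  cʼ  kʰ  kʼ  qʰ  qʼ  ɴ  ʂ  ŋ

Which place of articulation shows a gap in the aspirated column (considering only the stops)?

bilabial: aspirated /pʰ/, ejective /pʼ/.
dental: aspirated /t̪ʰ/, ejective /t̪ʼ/.
retroflex: aspirated —, ejective /ʈʼ/.
palatal: aspirated /cʰ/, ejective /cʼ/.
velar: aspirated /kʰ/, ejective /kʼ/.
uvular: aspirated /qʰ/, ejective /qʼ/.
Every place of articulation has an aspirated member except retroflex, where /ʈʰ/ would be expected.

retroflex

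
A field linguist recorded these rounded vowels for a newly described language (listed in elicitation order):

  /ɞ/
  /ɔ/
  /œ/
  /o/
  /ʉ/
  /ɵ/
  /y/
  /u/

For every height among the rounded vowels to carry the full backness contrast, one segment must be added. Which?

/ø/

high: front /y/, central /ʉ/, back /u/.
high-mid: front —, central /ɵ/, back /o/.
low-mid: front /œ/, central /ɞ/, back /ɔ/.
The high-mid row has no front member, so the gap is the high-mid front rounded vowel /ø/.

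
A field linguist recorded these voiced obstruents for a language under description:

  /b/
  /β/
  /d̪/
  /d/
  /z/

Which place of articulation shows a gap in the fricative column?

dental

place of articulation  stop      fricative
bilabial          b         β       
dental            d̪        —       
alveolar          d         z       
Every place of articulation has a fricative member except dental, where /ð/ would be expected.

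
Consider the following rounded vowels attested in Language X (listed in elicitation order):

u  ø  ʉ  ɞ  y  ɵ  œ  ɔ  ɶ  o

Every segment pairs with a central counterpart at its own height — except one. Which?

High: /y/ ~ /ʉ/ ~ /u/
High-mid: /ø/ ~ /ɵ/ ~ /o/
Low-mid: /œ/ ~ /ɞ/ ~ /ɔ/
Low: only /ɶ/ (front); no central partner.
So /ɶ/ is the unpaired segment.

/ɶ/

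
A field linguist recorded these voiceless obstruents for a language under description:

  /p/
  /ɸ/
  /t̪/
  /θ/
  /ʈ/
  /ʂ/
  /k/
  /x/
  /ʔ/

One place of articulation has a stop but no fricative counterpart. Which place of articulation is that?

bilabial: stop /p/, fricative /ɸ/.
dental: stop /t̪/, fricative /θ/.
retroflex: stop /ʈ/, fricative /ʂ/.
velar: stop /k/, fricative /x/.
glottal: stop /ʔ/, fricative —.
Every place of articulation has a fricative member except glottal, where /h/ would be expected.

glottal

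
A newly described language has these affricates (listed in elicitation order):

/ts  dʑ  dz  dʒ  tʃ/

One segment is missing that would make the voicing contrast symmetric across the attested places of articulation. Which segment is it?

Voiceless: /ts/ (alveolar), /tʃ/ (postalveolar).
Voiced: /dz/ (alveolar), /dʒ/ (postalveolar), /dʑ/ (alveolo-palatal).
The alveolo-palatal row has no voiceless member, so the gap is the voiceless alveolo-palatal affricate /tɕ/.

/tɕ/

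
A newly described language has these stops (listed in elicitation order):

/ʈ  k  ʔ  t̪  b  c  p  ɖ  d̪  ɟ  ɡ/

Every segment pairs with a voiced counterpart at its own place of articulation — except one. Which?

Bilabial: /p/ ~ /b/
Dental: /t̪/ ~ /d̪/
Retroflex: /ʈ/ ~ /ɖ/
Palatal: /c/ ~ /ɟ/
Velar: /k/ ~ /ɡ/
Glottal: only /ʔ/ (voiceless); no voiced partner.
So /ʔ/ is the unpaired segment.

/ʔ/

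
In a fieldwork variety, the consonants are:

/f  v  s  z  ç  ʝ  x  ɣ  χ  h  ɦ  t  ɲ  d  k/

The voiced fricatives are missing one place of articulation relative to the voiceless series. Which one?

labiodental: voiceless /f/, voiced /v/.
alveolar: voiceless /s/, voiced /z/.
palatal: voiceless /ç/, voiced /ʝ/.
velar: voiceless /x/, voiced /ɣ/.
uvular: voiceless /χ/, voiced —.
glottal: voiceless /h/, voiced /ɦ/.
Every place of articulation has a voiced member except uvular, where /ʁ/ would be expected.

uvular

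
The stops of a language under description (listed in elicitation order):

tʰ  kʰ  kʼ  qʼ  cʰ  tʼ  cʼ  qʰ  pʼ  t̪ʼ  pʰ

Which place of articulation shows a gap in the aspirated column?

dental

place of articulation  aspirated  ejective
bilabial          pʰ        pʼ      
dental            —         t̪ʼ     
alveolar          tʰ        tʼ      
palatal           cʰ        cʼ      
velar             kʰ        kʼ      
uvular            qʰ        qʼ      
Every place of articulation has an aspirated member except dental, where /t̪ʰ/ would be expected.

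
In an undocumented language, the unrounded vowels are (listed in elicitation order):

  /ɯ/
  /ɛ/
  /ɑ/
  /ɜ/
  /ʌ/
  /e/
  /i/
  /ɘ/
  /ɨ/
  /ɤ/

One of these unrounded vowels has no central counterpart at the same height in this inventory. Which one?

/ɑ/

High: /i/ ~ /ɨ/ ~ /ɯ/
High-mid: /e/ ~ /ɘ/ ~ /ɤ/
Low-mid: /ɛ/ ~ /ɜ/ ~ /ʌ/
Low: only /ɑ/ (back); no central partner.
So /ɑ/ is the unpaired segment.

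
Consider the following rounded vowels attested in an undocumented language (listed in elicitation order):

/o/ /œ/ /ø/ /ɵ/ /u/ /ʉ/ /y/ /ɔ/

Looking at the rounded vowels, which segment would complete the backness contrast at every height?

height            front     central   back    
high              y         ʉ         u       
high-mid          ø         ɵ         o       
low-mid           œ         —         ɔ       
The low-mid row has no central member, so the gap is the low-mid central rounded vowel /ɞ/.

/ɞ/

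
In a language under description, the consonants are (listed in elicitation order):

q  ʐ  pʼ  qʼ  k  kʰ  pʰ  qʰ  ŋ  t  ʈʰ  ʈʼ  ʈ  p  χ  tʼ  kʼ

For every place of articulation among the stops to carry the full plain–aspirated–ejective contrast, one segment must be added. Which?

place of articulation  plain     aspirated  ejective
bilabial          p         pʰ        pʼ      
alveolar          t         —         tʼ      
retroflex         ʈ         ʈʰ        ʈʼ      
velar             k         kʰ        kʼ      
uvular            q         qʰ        qʼ      
The alveolar row has no aspirated member, so the gap is the aspirated alveolar stop /tʰ/.

/tʰ/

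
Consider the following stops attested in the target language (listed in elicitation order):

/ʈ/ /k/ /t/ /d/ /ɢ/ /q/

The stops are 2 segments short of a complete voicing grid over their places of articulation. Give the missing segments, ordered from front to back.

alveolar: voiceless /t/, voiced /d/.
retroflex: voiceless /ʈ/, voiced —.
velar: voiceless /k/, voiced —.
uvular: voiceless /q/, voiced /ɢ/.
Gaps, from front to back: retroflex lacks voiced (/ɖ/); velar lacks voiced (/ɡ/).

/ɖ/, /ɡ/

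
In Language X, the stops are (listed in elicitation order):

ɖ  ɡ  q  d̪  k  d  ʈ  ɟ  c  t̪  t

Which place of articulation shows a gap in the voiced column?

uvular

dental: voiceless /t̪/, voiced /d̪/.
alveolar: voiceless /t/, voiced /d/.
retroflex: voiceless /ʈ/, voiced /ɖ/.
palatal: voiceless /c/, voiced /ɟ/.
velar: voiceless /k/, voiced /ɡ/.
uvular: voiceless /q/, voiced —.
Every place of articulation has a voiced member except uvular, where /ɢ/ would be expected.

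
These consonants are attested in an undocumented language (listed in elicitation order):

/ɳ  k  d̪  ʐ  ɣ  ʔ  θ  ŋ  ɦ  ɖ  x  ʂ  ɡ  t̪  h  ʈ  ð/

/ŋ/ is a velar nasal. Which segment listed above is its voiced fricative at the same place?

The voiced fricative at the same place is a voiced velar fricative — in this inventory, /ɣ/.

/ɣ/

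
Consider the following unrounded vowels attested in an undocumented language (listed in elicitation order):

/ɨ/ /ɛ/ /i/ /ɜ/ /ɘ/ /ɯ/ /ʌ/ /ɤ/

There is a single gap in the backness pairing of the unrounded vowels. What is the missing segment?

/e/

high: front /i/, central /ɨ/, back /ɯ/.
high-mid: front —, central /ɘ/, back /ɤ/.
low-mid: front /ɛ/, central /ɜ/, back /ʌ/.
The high-mid row has no front member, so the gap is the high-mid front unrounded vowel /e/.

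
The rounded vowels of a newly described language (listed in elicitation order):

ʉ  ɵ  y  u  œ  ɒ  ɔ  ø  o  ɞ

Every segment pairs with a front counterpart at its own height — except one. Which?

High: /y/ ~ /ʉ/ ~ /u/
High-mid: /ø/ ~ /ɵ/ ~ /o/
Low-mid: /œ/ ~ /ɞ/ ~ /ɔ/
Low: only /ɒ/ (back); no front partner.
So /ɒ/ is the unpaired segment.

/ɒ/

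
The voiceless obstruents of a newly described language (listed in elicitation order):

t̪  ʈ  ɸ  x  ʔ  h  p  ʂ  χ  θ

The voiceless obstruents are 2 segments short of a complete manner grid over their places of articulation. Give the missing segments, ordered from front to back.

Stop: /p/ (bilabial), /t̪/ (dental), /ʈ/ (retroflex), /ʔ/ (glottal).
Fricative: /ɸ/ (bilabial), /θ/ (dental), /ʂ/ (retroflex), /x/ (velar), /χ/ (uvular), /h/ (glottal).
Gaps, from front to back: velar lacks stop (/k/); uvular lacks stop (/q/).

/k/, /q/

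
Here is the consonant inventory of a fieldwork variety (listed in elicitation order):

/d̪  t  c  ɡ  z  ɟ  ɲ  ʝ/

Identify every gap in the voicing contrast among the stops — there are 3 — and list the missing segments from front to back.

/t̪/, /d/, /k/

Voiceless: /t/ (alveolar), /c/ (palatal).
Voiced: /d̪/ (dental), /ɟ/ (palatal), /ɡ/ (velar).
Gaps, from front to back: dental lacks voiceless (/t̪/); alveolar lacks voiced (/d/); velar lacks voiceless (/k/).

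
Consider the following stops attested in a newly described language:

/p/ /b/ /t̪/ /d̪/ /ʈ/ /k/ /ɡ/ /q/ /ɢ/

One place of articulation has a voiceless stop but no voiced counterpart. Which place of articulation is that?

retroflex

bilabial: voiceless /p/, voiced /b/.
dental: voiceless /t̪/, voiced /d̪/.
retroflex: voiceless /ʈ/, voiced —.
velar: voiceless /k/, voiced /ɡ/.
uvular: voiceless /q/, voiced /ɢ/.
Every place of articulation has a voiced member except retroflex, where /ɖ/ would be expected.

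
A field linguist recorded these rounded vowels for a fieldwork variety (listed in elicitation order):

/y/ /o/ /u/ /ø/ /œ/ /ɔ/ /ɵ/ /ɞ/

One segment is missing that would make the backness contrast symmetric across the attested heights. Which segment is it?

/ʉ/

Front: /y/ (high), /ø/ (high-mid), /œ/ (low-mid).
Central: /ɵ/ (high-mid), /ɞ/ (low-mid).
Back: /u/ (high), /o/ (high-mid), /ɔ/ (low-mid).
The high row has no central member, so the gap is the high central rounded vowel /ʉ/.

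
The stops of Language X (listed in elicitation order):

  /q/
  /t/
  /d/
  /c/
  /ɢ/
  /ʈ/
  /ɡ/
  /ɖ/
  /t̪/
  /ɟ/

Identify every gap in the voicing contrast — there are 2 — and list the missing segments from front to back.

/d̪/, /k/

dental: voiceless /t̪/, voiced —.
alveolar: voiceless /t/, voiced /d/.
retroflex: voiceless /ʈ/, voiced /ɖ/.
palatal: voiceless /c/, voiced /ɟ/.
velar: voiceless —, voiced /ɡ/.
uvular: voiceless /q/, voiced /ɢ/.
Gaps, from front to back: dental lacks voiced (/d̪/); velar lacks voiceless (/k/).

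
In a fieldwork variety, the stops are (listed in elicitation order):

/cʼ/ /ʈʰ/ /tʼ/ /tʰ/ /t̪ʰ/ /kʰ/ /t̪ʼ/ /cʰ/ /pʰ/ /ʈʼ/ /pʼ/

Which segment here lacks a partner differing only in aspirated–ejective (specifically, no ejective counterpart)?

/kʰ/

Bilabial: /pʰ/ ~ /pʼ/
Dental: /t̪ʰ/ ~ /t̪ʼ/
Alveolar: /tʰ/ ~ /tʼ/
Retroflex: /ʈʰ/ ~ /ʈʼ/
Palatal: /cʰ/ ~ /cʼ/
Velar: only /kʰ/ (aspirated); no ejective partner.
So /kʰ/ is the unpaired segment.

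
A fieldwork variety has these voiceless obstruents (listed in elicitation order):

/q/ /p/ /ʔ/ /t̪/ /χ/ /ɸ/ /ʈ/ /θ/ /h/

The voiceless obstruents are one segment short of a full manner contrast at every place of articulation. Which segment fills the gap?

place of articulation  stop      fricative
bilabial          p         ɸ       
dental            t̪        θ       
retroflex         ʈ         —       
uvular            q         χ       
glottal           ʔ         h       
The retroflex row has no fricative member, so the gap is the retroflex fricative /ʂ/.

/ʂ/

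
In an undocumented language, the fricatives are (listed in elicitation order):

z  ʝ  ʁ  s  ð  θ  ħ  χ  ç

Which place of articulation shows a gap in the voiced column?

pharyngeal

place of articulation  voiceless  voiced  
dental            θ         ð       
alveolar          s         z       
palatal           ç         ʝ       
uvular            χ         ʁ       
pharyngeal        ħ         —       
Every place of articulation has a voiced member except pharyngeal, where /ʕ/ would be expected.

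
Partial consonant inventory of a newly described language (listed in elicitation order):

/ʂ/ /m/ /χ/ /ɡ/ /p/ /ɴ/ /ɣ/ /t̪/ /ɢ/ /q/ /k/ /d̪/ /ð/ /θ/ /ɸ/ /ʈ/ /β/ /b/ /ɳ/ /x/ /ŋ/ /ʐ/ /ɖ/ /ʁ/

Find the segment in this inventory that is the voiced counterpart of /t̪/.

/d̪/

/t̪/ is a voiceless dental stop.
The voiced counterpart is a voiced dental stop — in this inventory, /d̪/.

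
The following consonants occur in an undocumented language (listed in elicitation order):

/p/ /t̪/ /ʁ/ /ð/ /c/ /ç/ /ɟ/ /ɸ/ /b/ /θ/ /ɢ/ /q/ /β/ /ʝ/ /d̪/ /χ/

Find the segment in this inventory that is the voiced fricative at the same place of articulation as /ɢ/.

/ʁ/

/ɢ/ is a voiced uvular stop.
The voiced fricative at the same place is a voiced uvular fricative — in this inventory, /ʁ/.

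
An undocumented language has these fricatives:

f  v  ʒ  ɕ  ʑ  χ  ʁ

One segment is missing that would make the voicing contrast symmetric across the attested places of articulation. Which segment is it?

labiodental: voiceless /f/, voiced /v/.
postalveolar: voiceless —, voiced /ʒ/.
alveolo-palatal: voiceless /ɕ/, voiced /ʑ/.
uvular: voiceless /χ/, voiced /ʁ/.
The postalveolar row has no voiceless member, so the gap is the voiceless postalveolar fricative /ʃ/.

/ʃ/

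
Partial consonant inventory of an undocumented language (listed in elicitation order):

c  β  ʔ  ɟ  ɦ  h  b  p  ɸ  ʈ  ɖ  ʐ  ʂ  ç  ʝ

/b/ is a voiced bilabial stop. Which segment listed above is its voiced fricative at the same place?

/β/

The voiced fricative at the same place is a voiced bilabial fricative — in this inventory, /β/.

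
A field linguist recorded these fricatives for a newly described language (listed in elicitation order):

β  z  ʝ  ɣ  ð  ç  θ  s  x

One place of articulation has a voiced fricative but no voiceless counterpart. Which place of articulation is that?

bilabial: voiceless —, voiced /β/.
dental: voiceless /θ/, voiced /ð/.
alveolar: voiceless /s/, voiced /z/.
palatal: voiceless /ç/, voiced /ʝ/.
velar: voiceless /x/, voiced /ɣ/.
Every place of articulation has a voiceless member except bilabial, where /ɸ/ would be expected.

bilabial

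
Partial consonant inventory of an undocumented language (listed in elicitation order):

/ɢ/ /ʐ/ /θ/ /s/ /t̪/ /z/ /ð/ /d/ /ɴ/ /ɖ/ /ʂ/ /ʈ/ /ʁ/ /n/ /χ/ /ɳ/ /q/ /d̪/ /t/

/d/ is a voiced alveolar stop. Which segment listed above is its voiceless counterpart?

The voiceless counterpart is a voiceless alveolar stop — in this inventory, /t/.

/t/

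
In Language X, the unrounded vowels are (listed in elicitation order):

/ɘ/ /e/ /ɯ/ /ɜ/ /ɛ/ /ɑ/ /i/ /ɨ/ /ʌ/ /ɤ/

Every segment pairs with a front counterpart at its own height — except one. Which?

/ɑ/

High: /i/ ~ /ɨ/ ~ /ɯ/
High-mid: /e/ ~ /ɘ/ ~ /ɤ/
Low-mid: /ɛ/ ~ /ɜ/ ~ /ʌ/
Low: only /ɑ/ (back); no front partner.
So /ɑ/ is the unpaired segment.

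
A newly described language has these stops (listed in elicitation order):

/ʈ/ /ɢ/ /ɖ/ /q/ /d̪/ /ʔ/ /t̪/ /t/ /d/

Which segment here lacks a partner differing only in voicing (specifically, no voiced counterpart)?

Dental: /t̪/ ~ /d̪/
Alveolar: /t/ ~ /d/
Retroflex: /ʈ/ ~ /ɖ/
Uvular: /q/ ~ /ɢ/
Glottal: only /ʔ/ (voiceless); no voiced partner.
So /ʔ/ is the unpaired segment.

/ʔ/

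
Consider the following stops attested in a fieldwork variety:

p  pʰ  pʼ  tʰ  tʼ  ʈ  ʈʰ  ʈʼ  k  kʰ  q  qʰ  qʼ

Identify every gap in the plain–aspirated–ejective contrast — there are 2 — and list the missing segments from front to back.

/t/, /kʼ/

place of articulation  plain     aspirated  ejective
bilabial          p         pʰ        pʼ      
alveolar          —         tʰ        tʼ      
retroflex         ʈ         ʈʰ        ʈʼ      
velar             k         kʰ        —       
uvular            q         qʰ        qʼ      
Gaps, from front to back: alveolar lacks plain (/t/); velar lacks ejective (/kʼ/).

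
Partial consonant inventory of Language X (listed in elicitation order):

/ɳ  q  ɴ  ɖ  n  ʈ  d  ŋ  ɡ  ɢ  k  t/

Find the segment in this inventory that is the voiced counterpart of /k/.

/ɡ/

/k/ is a voiceless velar stop.
The voiced counterpart is a voiced velar stop — in this inventory, /ɡ/.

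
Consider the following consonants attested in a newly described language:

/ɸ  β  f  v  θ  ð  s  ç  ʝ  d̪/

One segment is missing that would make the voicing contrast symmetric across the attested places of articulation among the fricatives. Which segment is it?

place of articulation  voiceless  voiced  
bilabial          ɸ         β       
labiodental       f         v       
dental            θ         ð       
alveolar          s         —       
palatal           ç         ʝ       
The alveolar row has no voiced member, so the gap is the voiced alveolar fricative /z/.

/z/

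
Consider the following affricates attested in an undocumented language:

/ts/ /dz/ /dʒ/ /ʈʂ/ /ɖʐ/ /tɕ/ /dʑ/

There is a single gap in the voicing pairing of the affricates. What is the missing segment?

/tʃ/

Voiceless: /ts/ (alveolar), /ʈʂ/ (retroflex), /tɕ/ (alveolo-palatal).
Voiced: /dz/ (alveolar), /dʒ/ (postalveolar), /ɖʐ/ (retroflex), /dʑ/ (alveolo-palatal).
The postalveolar row has no voiceless member, so the gap is the voiceless postalveolar affricate /tʃ/.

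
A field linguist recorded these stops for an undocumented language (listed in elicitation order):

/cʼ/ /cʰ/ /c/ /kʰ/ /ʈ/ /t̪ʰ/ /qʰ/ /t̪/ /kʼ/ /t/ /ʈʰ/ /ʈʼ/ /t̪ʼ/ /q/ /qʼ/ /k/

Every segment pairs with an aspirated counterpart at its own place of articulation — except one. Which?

Dental: /t̪/ ~ /t̪ʰ/ ~ /t̪ʼ/
Retroflex: /ʈ/ ~ /ʈʰ/ ~ /ʈʼ/
Palatal: /c/ ~ /cʰ/ ~ /cʼ/
Velar: /k/ ~ /kʰ/ ~ /kʼ/
Uvular: /q/ ~ /qʰ/ ~ /qʼ/
Alveolar: only /t/ (plain); no aspirated partner.
So /t/ is the unpaired segment.

/t/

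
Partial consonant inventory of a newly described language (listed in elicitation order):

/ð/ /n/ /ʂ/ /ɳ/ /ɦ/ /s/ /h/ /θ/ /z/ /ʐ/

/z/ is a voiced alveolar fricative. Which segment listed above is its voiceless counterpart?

/s/

The voiceless counterpart is a voiceless alveolar fricative — in this inventory, /s/.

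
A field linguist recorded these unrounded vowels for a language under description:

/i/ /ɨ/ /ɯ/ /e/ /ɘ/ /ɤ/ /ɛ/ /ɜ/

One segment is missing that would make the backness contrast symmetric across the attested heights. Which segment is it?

Front: /i/ (high), /e/ (high-mid), /ɛ/ (low-mid).
Central: /ɨ/ (high), /ɘ/ (high-mid), /ɜ/ (low-mid).
Back: /ɯ/ (high), /ɤ/ (high-mid).
The low-mid row has no back member, so the gap is the low-mid back unrounded vowel /ʌ/.

/ʌ/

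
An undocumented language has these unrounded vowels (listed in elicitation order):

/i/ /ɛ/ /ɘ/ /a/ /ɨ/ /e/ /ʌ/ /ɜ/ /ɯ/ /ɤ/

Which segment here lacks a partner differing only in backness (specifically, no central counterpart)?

High: /i/ ~ /ɨ/ ~ /ɯ/
High-mid: /e/ ~ /ɘ/ ~ /ɤ/
Low-mid: /ɛ/ ~ /ɜ/ ~ /ʌ/
Low: only /a/ (front); no central partner.
So /a/ is the unpaired segment.

/a/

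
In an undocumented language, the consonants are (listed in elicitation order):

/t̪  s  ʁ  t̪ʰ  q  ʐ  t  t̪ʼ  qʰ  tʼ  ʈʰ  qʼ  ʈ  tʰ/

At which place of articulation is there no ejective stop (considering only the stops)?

retroflex

dental: plain /t̪/, aspirated /t̪ʰ/, ejective /t̪ʼ/.
alveolar: plain /t/, aspirated /tʰ/, ejective /tʼ/.
retroflex: plain /ʈ/, aspirated /ʈʰ/, ejective —.
uvular: plain /q/, aspirated /qʰ/, ejective /qʼ/.
Every place of articulation has an ejective member except retroflex, where /ʈʼ/ would be expected.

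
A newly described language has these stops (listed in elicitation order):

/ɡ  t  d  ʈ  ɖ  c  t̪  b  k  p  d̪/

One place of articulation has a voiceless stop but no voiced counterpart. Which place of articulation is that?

place of articulation  voiceless  voiced  
bilabial          p         b       
dental            t̪        d̪      
alveolar          t         d       
retroflex         ʈ         ɖ       
palatal           c         —       
velar             k         ɡ       
Every place of articulation has a voiced member except palatal, where /ɟ/ would be expected.

palatal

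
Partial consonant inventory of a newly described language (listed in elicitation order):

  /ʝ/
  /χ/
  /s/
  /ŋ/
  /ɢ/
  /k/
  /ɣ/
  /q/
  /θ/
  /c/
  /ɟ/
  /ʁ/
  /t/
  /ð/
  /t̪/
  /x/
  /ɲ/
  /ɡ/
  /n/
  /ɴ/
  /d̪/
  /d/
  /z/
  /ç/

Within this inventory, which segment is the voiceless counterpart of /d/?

/d/ is a voiced alveolar stop.
The voiceless counterpart is a voiceless alveolar stop — in this inventory, /t/.

/t/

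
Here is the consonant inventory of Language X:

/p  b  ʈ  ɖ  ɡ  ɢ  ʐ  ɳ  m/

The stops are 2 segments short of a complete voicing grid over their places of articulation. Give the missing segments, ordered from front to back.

Voiceless: /p/ (bilabial), /ʈ/ (retroflex).
Voiced: /b/ (bilabial), /ɖ/ (retroflex), /ɡ/ (velar), /ɢ/ (uvular).
Gaps, from front to back: velar lacks voiceless (/k/); uvular lacks voiceless (/q/).

/k/, /q/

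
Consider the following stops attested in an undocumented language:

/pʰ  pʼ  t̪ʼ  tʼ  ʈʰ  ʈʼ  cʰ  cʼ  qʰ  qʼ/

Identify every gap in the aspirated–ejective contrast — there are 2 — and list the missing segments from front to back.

Aspirated: /pʰ/ (bilabial), /ʈʰ/ (retroflex), /cʰ/ (palatal), /qʰ/ (uvular).
Ejective: /pʼ/ (bilabial), /t̪ʼ/ (dental), /tʼ/ (alveolar), /ʈʼ/ (retroflex), /cʼ/ (palatal), /qʼ/ (uvular).
Gaps, from front to back: dental lacks aspirated (/t̪ʰ/); alveolar lacks aspirated (/tʰ/).

/t̪ʰ/, /tʰ/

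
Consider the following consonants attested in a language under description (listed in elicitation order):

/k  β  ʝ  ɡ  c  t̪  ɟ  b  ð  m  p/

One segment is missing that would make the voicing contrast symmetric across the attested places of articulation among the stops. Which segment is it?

bilabial: voiceless /p/, voiced /b/.
dental: voiceless /t̪/, voiced —.
palatal: voiceless /c/, voiced /ɟ/.
velar: voiceless /k/, voiced /ɡ/.
The dental row has no voiced member, so the gap is the voiced dental stop /d̪/.

/d̪/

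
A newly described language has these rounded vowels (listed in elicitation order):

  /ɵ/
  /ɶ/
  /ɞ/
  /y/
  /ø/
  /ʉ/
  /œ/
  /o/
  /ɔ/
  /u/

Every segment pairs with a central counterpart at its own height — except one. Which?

/ɶ/

High: /y/ ~ /ʉ/ ~ /u/
High-mid: /ø/ ~ /ɵ/ ~ /o/
Low-mid: /œ/ ~ /ɞ/ ~ /ɔ/
Low: only /ɶ/ (front); no central partner.
So /ɶ/ is the unpaired segment.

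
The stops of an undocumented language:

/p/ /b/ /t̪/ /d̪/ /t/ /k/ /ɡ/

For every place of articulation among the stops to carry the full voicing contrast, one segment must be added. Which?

bilabial: voiceless /p/, voiced /b/.
dental: voiceless /t̪/, voiced /d̪/.
alveolar: voiceless /t/, voiced —.
velar: voiceless /k/, voiced /ɡ/.
The alveolar row has no voiced member, so the gap is the voiced alveolar stop /d/.

/d/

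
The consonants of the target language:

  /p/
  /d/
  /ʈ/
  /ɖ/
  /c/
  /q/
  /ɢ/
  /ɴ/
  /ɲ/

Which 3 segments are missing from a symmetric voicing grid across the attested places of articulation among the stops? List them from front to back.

place of articulation  voiceless  voiced  
bilabial          p         —       
alveolar          —         d       
retroflex         ʈ         ɖ       
palatal           c         —       
uvular            q         ɢ       
Gaps, from front to back: bilabial lacks voiced (/b/); alveolar lacks voiceless (/t/); palatal lacks voiced (/ɟ/).

/b/, /t/, /ɟ/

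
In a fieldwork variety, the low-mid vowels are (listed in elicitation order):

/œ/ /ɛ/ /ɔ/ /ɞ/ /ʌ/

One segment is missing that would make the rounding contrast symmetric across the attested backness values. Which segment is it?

Unrounded: /ɛ/ (front), /ʌ/ (back).
Rounded: /œ/ (front), /ɞ/ (central), /ɔ/ (back).
The central row has no unrounded member, so the gap is the central unrounded vowel /ɜ/.

/ɜ/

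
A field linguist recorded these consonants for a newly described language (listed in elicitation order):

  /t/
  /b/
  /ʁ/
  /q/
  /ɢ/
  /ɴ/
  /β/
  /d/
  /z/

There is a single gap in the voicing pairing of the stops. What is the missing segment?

/p/

place of articulation  voiceless  voiced  
bilabial          —         b       
alveolar          t         d       
uvular            q         ɢ       
The bilabial row has no voiceless member, so the gap is the voiceless bilabial stop /p/.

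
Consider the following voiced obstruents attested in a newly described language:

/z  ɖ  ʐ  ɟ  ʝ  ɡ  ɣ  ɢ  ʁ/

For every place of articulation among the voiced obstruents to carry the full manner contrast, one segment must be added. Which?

alveolar: stop —, fricative /z/.
retroflex: stop /ɖ/, fricative /ʐ/.
palatal: stop /ɟ/, fricative /ʝ/.
velar: stop /ɡ/, fricative /ɣ/.
uvular: stop /ɢ/, fricative /ʁ/.
The alveolar row has no stop member, so the gap is the alveolar stop /d/.

/d/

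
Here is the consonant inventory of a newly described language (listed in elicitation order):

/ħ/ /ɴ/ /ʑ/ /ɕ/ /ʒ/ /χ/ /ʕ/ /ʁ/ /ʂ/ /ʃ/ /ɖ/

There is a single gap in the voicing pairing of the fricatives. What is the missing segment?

/ʐ/

postalveolar: voiceless /ʃ/, voiced /ʒ/.
retroflex: voiceless /ʂ/, voiced —.
alveolo-palatal: voiceless /ɕ/, voiced /ʑ/.
uvular: voiceless /χ/, voiced /ʁ/.
pharyngeal: voiceless /ħ/, voiced /ʕ/.
The retroflex row has no voiced member, so the gap is the voiced retroflex fricative /ʐ/.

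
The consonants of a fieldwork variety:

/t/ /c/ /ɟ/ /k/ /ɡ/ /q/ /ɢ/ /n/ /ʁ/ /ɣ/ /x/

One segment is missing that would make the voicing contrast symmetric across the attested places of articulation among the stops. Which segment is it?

/d/

alveolar: voiceless /t/, voiced —.
palatal: voiceless /c/, voiced /ɟ/.
velar: voiceless /k/, voiced /ɡ/.
uvular: voiceless /q/, voiced /ɢ/.
The alveolar row has no voiced member, so the gap is the voiced alveolar stop /d/.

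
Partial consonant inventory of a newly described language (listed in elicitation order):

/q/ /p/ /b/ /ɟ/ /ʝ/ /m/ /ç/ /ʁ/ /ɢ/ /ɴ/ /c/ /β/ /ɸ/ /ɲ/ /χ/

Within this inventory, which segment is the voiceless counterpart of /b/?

/b/ is a voiced bilabial stop.
The voiceless counterpart is a voiceless bilabial stop — in this inventory, /p/.

/p/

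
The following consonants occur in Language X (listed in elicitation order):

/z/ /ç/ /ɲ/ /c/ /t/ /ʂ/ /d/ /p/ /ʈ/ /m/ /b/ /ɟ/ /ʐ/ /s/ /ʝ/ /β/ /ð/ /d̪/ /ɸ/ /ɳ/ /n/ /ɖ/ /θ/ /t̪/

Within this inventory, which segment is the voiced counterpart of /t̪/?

/t̪/ is a voiceless dental stop.
The voiced counterpart is a voiced dental stop — in this inventory, /d̪/.

/d̪/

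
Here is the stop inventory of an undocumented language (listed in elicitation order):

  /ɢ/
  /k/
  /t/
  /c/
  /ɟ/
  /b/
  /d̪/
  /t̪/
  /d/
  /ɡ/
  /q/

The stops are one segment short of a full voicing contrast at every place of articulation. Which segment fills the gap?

bilabial: voiceless —, voiced /b/.
dental: voiceless /t̪/, voiced /d̪/.
alveolar: voiceless /t/, voiced /d/.
palatal: voiceless /c/, voiced /ɟ/.
velar: voiceless /k/, voiced /ɡ/.
uvular: voiceless /q/, voiced /ɢ/.
The bilabial row has no voiceless member, so the gap is the voiceless bilabial stop /p/.

/p/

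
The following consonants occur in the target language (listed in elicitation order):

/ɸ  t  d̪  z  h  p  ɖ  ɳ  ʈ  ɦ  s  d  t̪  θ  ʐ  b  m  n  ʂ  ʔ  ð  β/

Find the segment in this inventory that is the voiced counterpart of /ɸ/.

/ɸ/ is a voiceless bilabial fricative.
The voiced counterpart is a voiced bilabial fricative — in this inventory, /β/.

/β/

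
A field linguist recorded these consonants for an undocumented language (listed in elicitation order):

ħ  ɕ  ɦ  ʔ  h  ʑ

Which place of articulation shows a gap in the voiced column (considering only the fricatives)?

alveolo-palatal: voiceless /ɕ/, voiced /ʑ/.
pharyngeal: voiceless /ħ/, voiced —.
glottal: voiceless /h/, voiced /ɦ/.
Every place of articulation has a voiced member except pharyngeal, where /ʕ/ would be expected.

pharyngeal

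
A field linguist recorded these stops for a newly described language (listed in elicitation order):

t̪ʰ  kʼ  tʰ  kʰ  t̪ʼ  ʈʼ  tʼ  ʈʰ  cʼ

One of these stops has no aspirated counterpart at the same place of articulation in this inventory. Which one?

Dental: /t̪ʰ/ ~ /t̪ʼ/
Alveolar: /tʰ/ ~ /tʼ/
Retroflex: /ʈʰ/ ~ /ʈʼ/
Velar: /kʰ/ ~ /kʼ/
Palatal: only /cʼ/ (ejective); no aspirated partner.
So /cʼ/ is the unpaired segment.

/cʼ/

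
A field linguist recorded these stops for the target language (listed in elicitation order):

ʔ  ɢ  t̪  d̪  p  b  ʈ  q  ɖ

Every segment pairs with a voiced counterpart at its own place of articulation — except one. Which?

Bilabial: /p/ ~ /b/
Dental: /t̪/ ~ /d̪/
Retroflex: /ʈ/ ~ /ɖ/
Uvular: /q/ ~ /ɢ/
Glottal: only /ʔ/ (voiceless); no voiced partner.
So /ʔ/ is the unpaired segment.

/ʔ/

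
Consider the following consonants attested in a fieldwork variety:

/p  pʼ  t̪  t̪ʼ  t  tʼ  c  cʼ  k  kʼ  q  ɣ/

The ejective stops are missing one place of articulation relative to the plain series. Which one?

uvular

bilabial: plain /p/, ejective /pʼ/.
dental: plain /t̪/, ejective /t̪ʼ/.
alveolar: plain /t/, ejective /tʼ/.
palatal: plain /c/, ejective /cʼ/.
velar: plain /k/, ejective /kʼ/.
uvular: plain /q/, ejective —.
Every place of articulation has an ejective member except uvular, where /qʼ/ would be expected.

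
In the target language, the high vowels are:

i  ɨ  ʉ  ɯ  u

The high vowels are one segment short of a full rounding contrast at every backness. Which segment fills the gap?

Unrounded: /i/ (front), /ɨ/ (central), /ɯ/ (back).
Rounded: /ʉ/ (central), /u/ (back).
The front row has no rounded member, so the gap is the front rounded vowel /y/.

/y/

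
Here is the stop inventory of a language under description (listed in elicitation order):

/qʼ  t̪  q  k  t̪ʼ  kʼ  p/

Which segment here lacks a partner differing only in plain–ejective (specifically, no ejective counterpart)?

Dental: /t̪/ ~ /t̪ʼ/
Velar: /k/ ~ /kʼ/
Uvular: /q/ ~ /qʼ/
Bilabial: only /p/ (plain); no ejective partner.
So /p/ is the unpaired segment.

/p/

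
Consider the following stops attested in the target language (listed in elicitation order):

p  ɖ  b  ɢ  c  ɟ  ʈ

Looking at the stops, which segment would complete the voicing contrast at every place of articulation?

Voiceless: /p/ (bilabial), /ʈ/ (retroflex), /c/ (palatal).
Voiced: /b/ (bilabial), /ɖ/ (retroflex), /ɟ/ (palatal), /ɢ/ (uvular).
The uvular row has no voiceless member, so the gap is the voiceless uvular stop /q/.

/q/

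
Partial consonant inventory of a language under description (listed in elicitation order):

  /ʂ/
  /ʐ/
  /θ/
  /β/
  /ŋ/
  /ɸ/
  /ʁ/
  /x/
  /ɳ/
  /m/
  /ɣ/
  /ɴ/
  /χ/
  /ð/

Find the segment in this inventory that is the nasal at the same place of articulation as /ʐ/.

/ɳ/

/ʐ/ is a voiced retroflex fricative.
The nasal at the same place is a retroflex nasal — in this inventory, /ɳ/.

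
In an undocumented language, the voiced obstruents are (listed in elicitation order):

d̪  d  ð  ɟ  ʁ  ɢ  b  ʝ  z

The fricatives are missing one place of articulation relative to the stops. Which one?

bilabial

bilabial: stop /b/, fricative —.
dental: stop /d̪/, fricative /ð/.
alveolar: stop /d/, fricative /z/.
palatal: stop /ɟ/, fricative /ʝ/.
uvular: stop /ɢ/, fricative /ʁ/.
Every place of articulation has a fricative member except bilabial, where /β/ would be expected.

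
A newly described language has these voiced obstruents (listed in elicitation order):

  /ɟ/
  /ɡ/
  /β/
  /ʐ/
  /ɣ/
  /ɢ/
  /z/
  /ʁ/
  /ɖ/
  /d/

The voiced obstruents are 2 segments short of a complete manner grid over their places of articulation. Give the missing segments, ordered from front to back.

/b/, /ʝ/

place of articulation  stop      fricative
bilabial          —         β       
alveolar          d         z       
retroflex         ɖ         ʐ       
palatal           ɟ         —       
velar             ɡ         ɣ       
uvular            ɢ         ʁ       
Gaps, from front to back: bilabial lacks stop (/b/); palatal lacks fricative (/ʝ/).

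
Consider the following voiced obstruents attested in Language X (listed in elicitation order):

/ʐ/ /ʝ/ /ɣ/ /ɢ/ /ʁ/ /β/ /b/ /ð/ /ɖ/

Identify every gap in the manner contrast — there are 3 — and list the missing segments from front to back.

Stop: /b/ (bilabial), /ɖ/ (retroflex), /ɢ/ (uvular).
Fricative: /β/ (bilabial), /ð/ (dental), /ʐ/ (retroflex), /ʝ/ (palatal), /ɣ/ (velar), /ʁ/ (uvular).
Gaps, from front to back: dental lacks stop (/d̪/); palatal lacks stop (/ɟ/); velar lacks stop (/ɡ/).

/d̪/, /ɟ/, /ɡ/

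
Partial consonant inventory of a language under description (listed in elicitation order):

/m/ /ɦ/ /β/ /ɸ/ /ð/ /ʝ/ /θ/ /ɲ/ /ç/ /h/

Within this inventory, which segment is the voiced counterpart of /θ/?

/θ/ is a voiceless dental fricative.
The voiced counterpart is a voiced dental fricative — in this inventory, /ð/.

/ð/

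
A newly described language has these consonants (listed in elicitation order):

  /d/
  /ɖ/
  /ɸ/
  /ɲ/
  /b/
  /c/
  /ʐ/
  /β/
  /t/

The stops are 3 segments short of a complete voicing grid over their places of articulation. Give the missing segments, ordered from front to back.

place of articulation  voiceless  voiced  
bilabial          —         b       
alveolar          t         d       
retroflex         —         ɖ       
palatal           c         —       
Gaps, from front to back: bilabial lacks voiceless (/p/); retroflex lacks voiceless (/ʈ/); palatal lacks voiced (/ɟ/).

/p/, /ʈ/, /ɟ/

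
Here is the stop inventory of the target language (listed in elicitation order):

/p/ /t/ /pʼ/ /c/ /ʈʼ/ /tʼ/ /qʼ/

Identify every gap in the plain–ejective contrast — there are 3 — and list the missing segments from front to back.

bilabial: plain /p/, ejective /pʼ/.
alveolar: plain /t/, ejective /tʼ/.
retroflex: plain —, ejective /ʈʼ/.
palatal: plain /c/, ejective —.
uvular: plain —, ejective /qʼ/.
Gaps, from front to back: retroflex lacks plain (/ʈ/); palatal lacks ejective (/cʼ/); uvular lacks plain (/q/).

/ʈ/, /cʼ/, /q/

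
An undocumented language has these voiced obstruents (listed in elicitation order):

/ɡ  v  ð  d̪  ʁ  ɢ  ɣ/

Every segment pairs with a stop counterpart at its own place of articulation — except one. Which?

/v/

Dental: /d̪/ ~ /ð/
Velar: /ɡ/ ~ /ɣ/
Uvular: /ɢ/ ~ /ʁ/
Labiodental: only /v/ (fricative); no stop partner.
So /v/ is the unpaired segment.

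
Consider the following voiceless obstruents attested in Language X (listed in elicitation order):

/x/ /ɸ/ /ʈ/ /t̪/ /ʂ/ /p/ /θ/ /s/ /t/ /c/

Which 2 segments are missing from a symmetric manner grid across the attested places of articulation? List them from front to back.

place of articulation  stop      fricative
bilabial          p         ɸ       
dental            t̪        θ       
alveolar          t         s       
retroflex         ʈ         ʂ       
palatal           c         —       
velar             —         x       
Gaps, from front to back: palatal lacks fricative (/ç/); velar lacks stop (/k/).

/ç/, /k/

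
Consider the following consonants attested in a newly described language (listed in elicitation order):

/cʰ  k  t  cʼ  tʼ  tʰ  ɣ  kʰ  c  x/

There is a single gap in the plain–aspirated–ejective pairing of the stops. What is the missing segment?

/kʼ/

Plain: /t/ (alveolar), /c/ (palatal), /k/ (velar).
Aspirated: /tʰ/ (alveolar), /cʰ/ (palatal), /kʰ/ (velar).
Ejective: /tʼ/ (alveolar), /cʼ/ (palatal).
The velar row has no ejective member, so the gap is the ejective velar stop /kʼ/.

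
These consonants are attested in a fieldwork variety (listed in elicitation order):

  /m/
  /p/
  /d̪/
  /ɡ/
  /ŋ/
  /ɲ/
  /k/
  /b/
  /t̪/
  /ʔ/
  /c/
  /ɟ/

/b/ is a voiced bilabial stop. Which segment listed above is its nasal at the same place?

The nasal at the same place is a bilabial nasal — in this inventory, /m/.

/m/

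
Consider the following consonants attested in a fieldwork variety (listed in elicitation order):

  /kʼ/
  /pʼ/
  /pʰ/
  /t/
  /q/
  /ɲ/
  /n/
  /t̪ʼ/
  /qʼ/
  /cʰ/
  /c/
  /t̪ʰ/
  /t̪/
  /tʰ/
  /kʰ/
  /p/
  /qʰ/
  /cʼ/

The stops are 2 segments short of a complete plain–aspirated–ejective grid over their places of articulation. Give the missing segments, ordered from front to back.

bilabial: plain /p/, aspirated /pʰ/, ejective /pʼ/.
dental: plain /t̪/, aspirated /t̪ʰ/, ejective /t̪ʼ/.
alveolar: plain /t/, aspirated /tʰ/, ejective —.
palatal: plain /c/, aspirated /cʰ/, ejective /cʼ/.
velar: plain —, aspirated /kʰ/, ejective /kʼ/.
uvular: plain /q/, aspirated /qʰ/, ejective /qʼ/.
Gaps, from front to back: alveolar lacks ejective (/tʼ/); velar lacks plain (/k/).

/tʼ/, /k/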